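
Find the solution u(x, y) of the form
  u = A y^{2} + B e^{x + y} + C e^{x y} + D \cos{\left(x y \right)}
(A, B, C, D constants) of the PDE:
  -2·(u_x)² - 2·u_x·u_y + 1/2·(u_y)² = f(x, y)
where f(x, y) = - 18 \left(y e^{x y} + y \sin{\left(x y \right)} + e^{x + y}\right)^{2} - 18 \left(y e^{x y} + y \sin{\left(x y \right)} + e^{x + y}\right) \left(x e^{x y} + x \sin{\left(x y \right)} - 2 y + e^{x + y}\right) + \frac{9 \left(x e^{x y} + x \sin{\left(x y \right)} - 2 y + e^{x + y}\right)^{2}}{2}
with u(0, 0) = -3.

Substitute the ansatz u = A y^{2} + B e^{x + y} + C e^{x y} + D \cos{\left(x y \right)} into the left-hand side.
Derivatives of the ansatz:
  u_x = B e^{x} e^{y} + C y e^{x y} - D y \sin{\left(x y \right)}
  u_y = 2 A y + B e^{x} e^{y} + C x e^{x y} - D x \sin{\left(x y \right)}
Term by term:
  -2·(u_x)² = - 2 B^{2} e^{2 x} e^{2 y} - 4 B C y e^{x} e^{y} e^{x y} + 4 B D y e^{x} e^{y} \sin{\left(x y \right)} - 2 C^{2} y^{2} e^{2 x y} + 4 C D y^{2} e^{x y} \sin{\left(x y \right)} - 2 D^{2} y^{2} \sin^{2}{\left(x y \right)}
  -2·u_x·u_y = - 4 A B y e^{x} e^{y} - 4 A C y^{2} e^{x y} + 4 A D y^{2} \sin{\left(x y \right)} - 2 B^{2} e^{2 x} e^{2 y} - 2 B C x e^{x} e^{y} e^{x y} - 2 B C y e^{x} e^{y} e^{x y} + 2 B D x e^{x} e^{y} \sin{\left(x y \right)} + 2 B D y e^{x} e^{y} \sin{\left(x y \right)} - 2 C^{2} x y e^{2 x y} + 4 C D x y e^{x y} \sin{\left(x y \right)} - 2 D^{2} x y \sin^{2}{\left(x y \right)}
  1/2·(u_y)² = 2 A^{2} y^{2} + 2 A B y e^{x} e^{y} + 2 A C x y e^{x y} - 2 A D x y \sin{\left(x y \right)} + \frac{B^{2} e^{2 x} e^{2 y}}{2} + B C x e^{x} e^{y} e^{x y} - B D x e^{x} e^{y} \sin{\left(x y \right)} + \frac{C^{2} x^{2} e^{2 x y}}{2} - C D x^{2} e^{x y} \sin{\left(x y \right)} + \frac{D^{2} x^{2} \sin^{2}{\left(x y \right)}}{2}
So the left-hand side equals
  2 A^{2} y^{2} - 2 A B y e^{x} e^{y} + 2 A C x y e^{x y} - 4 A C y^{2} e^{x y} - 2 A D x y \sin{\left(x y \right)} + 4 A D y^{2} \sin{\left(x y \right)} - \frac{7 B^{2} e^{2 x} e^{2 y}}{2} - B C x e^{x} e^{y} e^{x y} - 6 B C y e^{x} e^{y} e^{x y} + B D x e^{x} e^{y} \sin{\left(x y \right)} + 6 B D y e^{x} e^{y} \sin{\left(x y \right)} + \frac{C^{2} x^{2} e^{2 x y}}{2} - 2 C^{2} x y e^{2 x y} - 2 C^{2} y^{2} e^{2 x y} - C D x^{2} e^{x y} \sin{\left(x y \right)} + 4 C D x y e^{x y} \sin{\left(x y \right)} + 4 C D y^{2} e^{x y} \sin{\left(x y \right)} + \frac{D^{2} x^{2} \sin^{2}{\left(x y \right)}}{2} - 2 D^{2} x y \sin^{2}{\left(x y \right)} - 2 D^{2} y^{2} \sin^{2}{\left(x y \right)}
This must equal f(x, y) identically; expanded, f = \frac{9 x^{2} e^{2 x y}}{2} + 9 x^{2} e^{x y} \sin{\left(x y \right)} + \frac{9 x^{2} \sin^{2}{\left(x y \right)}}{2} - 18 x y e^{2 x y} - 36 x y e^{x y} \sin{\left(x y \right)} - 18 x y e^{x y} - 18 x y \sin^{2}{\left(x y \right)} - 18 x y \sin{\left(x y \right)} - 9 x e^{x} e^{y} e^{x y} - 9 x e^{x} e^{y} \sin{\left(x y \right)} - 18 y^{2} e^{2 x y} - 36 y^{2} e^{x y} \sin{\left(x y \right)} + 36 y^{2} e^{x y} - 18 y^{2} \sin^{2}{\left(x y \right)} + 36 y^{2} \sin{\left(x y \right)} + 18 y^{2} - 54 y e^{x} e^{y} e^{x y} - 54 y e^{x} e^{y} \sin{\left(x y \right)} + 18 y e^{x} e^{y} - \frac{63 e^{2 x} e^{2 y}}{2}.
Matching coefficients of the independent functions:
(each divided by its leading coefficient; functions giving the same equation are listed together)
  [y^{2}]:  A^{2} - 9 = 0
  [x^{2} e^{2 x y}, y^{2} e^{2 x y}, x y e^{2 x y}]:  C^{2} - 9 = 0
  [x^{2} \sin^{2}{\left(x y \right)}, y^{2} \sin^{2}{\left(x y \right)}, x y \sin^{2}{\left(x y \right)}]:  D^{2} - 9 = 0
  [y^{2} e^{x y}, x y e^{x y}]:  A C + 9 = 0
  [y^{2} \sin{\left(x y \right)}, x y \sin{\left(x y \right)}]:  A D - 9 = 0
  [e^{2 x} e^{2 y}]:  B^{2} - 9 = 0
  [x^{2} e^{x y} \sin{\left(x y \right)}, y^{2} e^{x y} \sin{\left(x y \right)}, x y e^{x y} \sin{\left(x y \right)}]:  C D + 9 = 0
  [y e^{x} e^{y}]:  A B + 9 = 0
  [x e^{x} e^{y} e^{x y}, y e^{x} e^{y} e^{x y}]:  B C - 9 = 0
  [x e^{x} e^{y} \sin{\left(x y \right)}, y e^{x} e^{y} \sin{\left(x y \right)}]:  B D + 9 = 0
These equations allow (A, B, C, D) = (-3, 3, 3, -3) or (3, -3, -3, 3).
Impose the point condition(s):
  u(0, 0) = -3  ⟹  B + C + D = -3
Only A = 3, B = -3, C = -3, D = 3 satisfies everything.
Hence u(x, y) = 3 y^{2} - 3 e^{x y} - 3 e^{x + y} + 3 \cos{\left(x y \right)}.

Answer: u(x, y) = 3 y^{2} - 3 e^{x y} - 3 e^{x + y} + 3 \cos{\left(x y \right)}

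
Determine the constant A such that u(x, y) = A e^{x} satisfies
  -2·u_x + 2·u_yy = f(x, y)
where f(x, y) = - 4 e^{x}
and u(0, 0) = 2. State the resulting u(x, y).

Substitute the ansatz u = A e^{x} into the left-hand side.
Derivatives of the ansatz:
  u_x = A e^{x}
  u_yy = 0
Term by term:
  -2·u_x = - 2 A e^{x}
  2·u_yy = 0
So the left-hand side equals
  - 2 A e^{x}
This must equal f(x, y) = - 4 e^{x} identically.
Matching coefficients of the independent functions:
  [e^{x}]:  - 2 A = -4
Solving: A = 2.
Check against the point condition:
  u(0, 0) = 2  ⟹  A = 2  ✓
Hence u(x, y) = 2 e^{x}.

Answer: u(x, y) = 2 e^{x}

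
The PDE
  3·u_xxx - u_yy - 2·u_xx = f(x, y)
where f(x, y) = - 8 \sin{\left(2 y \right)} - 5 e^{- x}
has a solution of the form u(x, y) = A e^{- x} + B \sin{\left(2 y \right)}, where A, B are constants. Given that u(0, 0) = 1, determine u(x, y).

Substitute the ansatz u = A e^{- x} + B \sin{\left(2 y \right)} into the left-hand side.
Derivatives of the ansatz:
  u_xxx = - A e^{- x}
  u_yy = - 4 B \sin{\left(2 y \right)}
  u_xx = A e^{- x}
Term by term:
  3·u_xxx = - 3 A e^{- x}
  -u_yy = 4 B \sin{\left(2 y \right)}
  -2·u_xx = - 2 A e^{- x}
So the left-hand side equals
  - 5 A e^{- x} + 4 B \sin{\left(2 y \right)}
This must equal f(x, y) = - 8 \sin{\left(2 y \right)} - 5 e^{- x} identically.
Matching coefficients of the independent functions:
  [e^{- x}]:  - 5 A = -5
  [\sin{\left(2 y \right)}]:  4 B = -8
Solving: A = 1, B = -2.
Check against the point condition:
  u(0, 0) = 1  ⟹  A = 1  ✓
Hence u(x, y) = - 2 \sin{\left(2 y \right)} + e^{- x}.

Answer: u(x, y) = - 2 \sin{\left(2 y \right)} + e^{- x}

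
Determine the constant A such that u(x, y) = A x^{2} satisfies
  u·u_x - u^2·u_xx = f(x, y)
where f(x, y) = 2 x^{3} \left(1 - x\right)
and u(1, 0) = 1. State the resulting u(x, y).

Answer: u(x, y) = x^{2}

Derivation:
Substitute the ansatz u = A x^{2} into the left-hand side.
Derivatives of the ansatz:
  u_x = 2 A x
  u_xx = 2 A
Term by term:
  u·u_x = 2 A^{2} x^{3}
  -u^2·u_xx = - 2 A^{3} x^{4}
So the left-hand side equals
  - 2 A^{3} x^{4} + 2 A^{2} x^{3}
This must equal f(x, y) identically; expanded, f = - 2 x^{4} + 2 x^{3}.
Matching coefficients of the independent functions:
  [x^{3}]:  2 A^{2} = 2
  [x^{4}]:  - 2 A^{3} = -2
Solving: A = 1.
Check against the point condition:
  u(1, 0) = 1  ⟹  A = 1  ✓
Hence u(x, y) = x^{2}.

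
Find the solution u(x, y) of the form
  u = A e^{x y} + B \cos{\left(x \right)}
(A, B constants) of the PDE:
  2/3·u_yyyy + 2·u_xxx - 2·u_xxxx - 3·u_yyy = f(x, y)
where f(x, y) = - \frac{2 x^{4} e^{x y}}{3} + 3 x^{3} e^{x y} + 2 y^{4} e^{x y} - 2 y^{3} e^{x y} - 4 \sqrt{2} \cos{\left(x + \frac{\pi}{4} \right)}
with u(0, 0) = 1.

Substitute the ansatz u = A e^{x y} + B \cos{\left(x \right)} into the left-hand side.
Derivatives of the ansatz:
  u_yyyy = A x^{4} e^{x y}
  u_xxx = A y^{3} e^{x y} + B \sin{\left(x \right)}
  u_xxxx = A y^{4} e^{x y} + B \cos{\left(x \right)}
  u_yyy = A x^{3} e^{x y}
Term by term:
  2/3·u_yyyy = \frac{2 A x^{4} e^{x y}}{3}
  2·u_xxx = 2 A y^{3} e^{x y} + 2 B \sin{\left(x \right)}
  -2·u_xxxx = - 2 A y^{4} e^{x y} - 2 B \cos{\left(x \right)}
  -3·u_yyy = - 3 A x^{3} e^{x y}
So the left-hand side equals
  \frac{2 A x^{4} e^{x y}}{3} - 3 A x^{3} e^{x y} - 2 A y^{4} e^{x y} + 2 A y^{3} e^{x y} + 2 B \sin{\left(x \right)} - 2 B \cos{\left(x \right)}
This must equal f(x, y) identically; expanded, f = - \frac{2 x^{4} e^{x y}}{3} + 3 x^{3} e^{x y} + 2 y^{4} e^{x y} - 2 y^{3} e^{x y} + 4 \sin{\left(x \right)} - 4 \cos{\left(x \right)}.
Matching coefficients of the independent functions:
  [x^{3} e^{x y}]:  - 3 A = 3
  [x^{4} e^{x y}]:  \frac{2 A}{3} = - \frac{2}{3}
  [y^{3} e^{x y}]:  2 A = -2
  [y^{4} e^{x y}]:  - 2 A = 2
  [\sin{\left(x \right)}]:  2 B = 4
  [\cos{\left(x \right)}]:  - 2 B = -4
Solving: A = -1, B = 2.
Check against the point condition:
  u(0, 0) = 1  ⟹  A + B = 1  ✓
Hence u(x, y) = - e^{x y} + 2 \cos{\left(x \right)}.

Answer: u(x, y) = - e^{x y} + 2 \cos{\left(x \right)}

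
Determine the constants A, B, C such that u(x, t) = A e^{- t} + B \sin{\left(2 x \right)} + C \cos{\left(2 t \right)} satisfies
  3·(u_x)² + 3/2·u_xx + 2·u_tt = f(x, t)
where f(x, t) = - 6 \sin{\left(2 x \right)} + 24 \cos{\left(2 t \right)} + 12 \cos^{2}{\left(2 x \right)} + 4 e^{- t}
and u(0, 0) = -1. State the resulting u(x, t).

Substitute the ansatz u = A e^{- t} + B \sin{\left(2 x \right)} + C \cos{\left(2 t \right)} into the left-hand side.
Derivatives of the ansatz:
  u_x = 2 B \cos{\left(2 x \right)}
  u_xx = - 4 B \sin{\left(2 x \right)}
  u_tt = A e^{- t} - 4 C \cos{\left(2 t \right)}
Term by term:
  3·(u_x)² = 12 B^{2} \cos^{2}{\left(2 x \right)}
  3/2·u_xx = - 6 B \sin{\left(2 x \right)}
  2·u_tt = 2 A e^{- t} - 8 C \cos{\left(2 t \right)}
So the left-hand side equals
  2 A e^{- t} + 12 B^{2} \cos^{2}{\left(2 x \right)} - 6 B \sin{\left(2 x \right)} - 8 C \cos{\left(2 t \right)}
This must equal f(x, t) = - 6 \sin{\left(2 x \right)} + 24 \cos{\left(2 t \right)} + 12 \cos^{2}{\left(2 x \right)} + 4 e^{- t} identically.
Matching coefficients of the independent functions:
  [e^{- t}]:  2 A = 4
  [\sin{\left(2 x \right)}]:  - 6 B = -6
  [\cos{\left(2 t \right)}]:  - 8 C = 24
  [\cos^{2}{\left(2 x \right)}]:  12 B^{2} = 12
Solving: A = 2, B = 1, C = -3.
Check against the point condition:
  u(0, 0) = -1  ⟹  A + C = -1  ✓
Hence u(x, t) = \sin{\left(2 x \right)} - 3 \cos{\left(2 t \right)} + 2 e^{- t}.

Answer: u(x, t) = \sin{\left(2 x \right)} - 3 \cos{\left(2 t \right)} + 2 e^{- t}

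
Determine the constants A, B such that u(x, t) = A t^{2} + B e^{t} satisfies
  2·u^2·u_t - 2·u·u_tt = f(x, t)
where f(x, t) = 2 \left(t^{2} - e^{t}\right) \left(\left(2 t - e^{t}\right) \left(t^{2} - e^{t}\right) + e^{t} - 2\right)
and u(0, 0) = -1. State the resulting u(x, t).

Substitute the ansatz u = A t^{2} + B e^{t} into the left-hand side.
Derivatives of the ansatz:
  u_t = 2 A t + B e^{t}
  u_tt = 2 A + B e^{t}
Term by term:
  2·u^2·u_t = 4 A^{3} t^{5} + 2 A^{2} B t^{4} e^{t} + 8 A^{2} B t^{3} e^{t} + 4 A B^{2} t^{2} e^{2 t} + 4 A B^{2} t e^{2 t} + 2 B^{3} e^{3 t}
  -2·u·u_tt = - 4 A^{2} t^{2} - 2 A B t^{2} e^{t} - 4 A B e^{t} - 2 B^{2} e^{2 t}
So the left-hand side equals
  4 A^{3} t^{5} + 2 A^{2} B t^{4} e^{t} + 8 A^{2} B t^{3} e^{t} - 4 A^{2} t^{2} + 4 A B^{2} t^{2} e^{2 t} + 4 A B^{2} t e^{2 t} - 2 A B t^{2} e^{t} - 4 A B e^{t} + 2 B^{3} e^{3 t} - 2 B^{2} e^{2 t}
This must equal f(x, t) identically; expanded, f = 4 t^{5} - 2 t^{4} e^{t} - 8 t^{3} e^{t} + 4 t^{2} e^{2 t} + 2 t^{2} e^{t} - 4 t^{2} + 4 t e^{2 t} - 2 e^{3 t} - 2 e^{2 t} + 4 e^{t}.
Matching coefficients of the independent functions:
  [t^{2}]:  - 4 A^{2} = -4
  [t^{5}]:  4 A^{3} = 4
  [t e^{2 t}, t^{2} e^{2 t}]:  4 A B^{2} = 4
  [t^{2} e^{t}]:  - 2 A B = 2
  [t^{3} e^{t}]:  8 A^{2} B = -8
  [t^{4} e^{t}]:  2 A^{2} B = -2
  [e^{t}]:  - 4 A B = 4
  [e^{2 t}]:  - 2 B^{2} = -2
  [e^{3 t}]:  2 B^{3} = -2
Solving: A = 1, B = -1.
Check against the point condition:
  u(0, 0) = -1  ⟹  B = -1  ✓
Hence u(x, t) = t^{2} - e^{t}.

Answer: u(x, t) = t^{2} - e^{t}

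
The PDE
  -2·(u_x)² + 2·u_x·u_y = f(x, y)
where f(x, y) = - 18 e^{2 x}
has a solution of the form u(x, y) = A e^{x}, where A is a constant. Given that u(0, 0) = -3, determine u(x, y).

Answer: u(x, y) = - 3 e^{x}

Derivation:
Substitute the ansatz u = A e^{x} into the left-hand side.
Derivatives of the ansatz:
  u_x = A e^{x}
  u_y = 0
Term by term:
  -2·(u_x)² = - 2 A^{2} e^{2 x}
  2·u_x·u_y = 0
So the left-hand side equals
  - 2 A^{2} e^{2 x}
This must equal f(x, y) = - 18 e^{2 x} identically.
Matching coefficients of the independent functions:
  [e^{2 x}]:  - 2 A^{2} = -18
These equations allow (A) = (-3) or (3).
Impose the point condition(s):
  u(0, 0) = -3  ⟹  A = -3
Only A = -3 satisfies everything.
Hence u(x, y) = - 3 e^{x}.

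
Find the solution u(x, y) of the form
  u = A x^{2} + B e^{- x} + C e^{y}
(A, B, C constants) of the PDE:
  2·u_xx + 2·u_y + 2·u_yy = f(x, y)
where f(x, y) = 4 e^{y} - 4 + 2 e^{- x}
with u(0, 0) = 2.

Substitute the ansatz u = A x^{2} + B e^{- x} + C e^{y} into the left-hand side.
Derivatives of the ansatz:
  u_xx = 2 A + B e^{- x}
  u_y = C e^{y}
  u_yy = C e^{y}
Term by term:
  2·u_xx = 4 A + 2 B e^{- x}
  2·u_y = 2 C e^{y}
  2·u_yy = 2 C e^{y}
So the left-hand side equals
  4 A + 2 B e^{- x} + 4 C e^{y}
This must equal f(x, y) = 4 e^{y} - 4 + 2 e^{- x} identically.
Matching coefficients of the independent functions:
  [constant term]:  4 A = -4
  [e^{- x}]:  2 B = 2
  [e^{y}]:  4 C = 4
Solving: A = -1, B = 1, C = 1.
Check against the point condition:
  u(0, 0) = 2  ⟹  B + C = 2  ✓
Hence u(x, y) = - x^{2} + e^{y} + e^{- x}.

Answer: u(x, y) = - x^{2} + e^{y} + e^{- x}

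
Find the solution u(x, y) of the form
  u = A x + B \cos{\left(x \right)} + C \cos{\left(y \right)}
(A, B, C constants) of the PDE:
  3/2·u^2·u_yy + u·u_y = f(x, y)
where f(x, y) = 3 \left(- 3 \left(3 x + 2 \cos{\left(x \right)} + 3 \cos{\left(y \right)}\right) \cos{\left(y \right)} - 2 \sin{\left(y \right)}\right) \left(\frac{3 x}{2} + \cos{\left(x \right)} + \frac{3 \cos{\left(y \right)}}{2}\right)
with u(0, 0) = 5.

Answer: u(x, y) = 3 x + 2 \cos{\left(x \right)} + 3 \cos{\left(y \right)}

Derivation:
Substitute the ansatz u = A x + B \cos{\left(x \right)} + C \cos{\left(y \right)} into the left-hand side.
Derivatives of the ansatz:
  u_yy = - C \cos{\left(y \right)}
  u_y = - C \sin{\left(y \right)}
Term by term:
  3/2·u^2·u_yy = - \frac{3 A^{2} C x^{2} \cos{\left(y \right)}}{2} - 3 A B C x \cos{\left(x \right)} \cos{\left(y \right)} - 3 A C^{2} x \cos^{2}{\left(y \right)} - \frac{3 B^{2} C \cos^{2}{\left(x \right)} \cos{\left(y \right)}}{2} - 3 B C^{2} \cos{\left(x \right)} \cos^{2}{\left(y \right)} - \frac{3 C^{3} \cos^{3}{\left(y \right)}}{2}
  u·u_y = - A C x \sin{\left(y \right)} - B C \sin{\left(y \right)} \cos{\left(x \right)} - C^{2} \sin{\left(y \right)} \cos{\left(y \right)}
So the left-hand side equals
  - \frac{3 A^{2} C x^{2} \cos{\left(y \right)}}{2} - 3 A B C x \cos{\left(x \right)} \cos{\left(y \right)} - 3 A C^{2} x \cos^{2}{\left(y \right)} - A C x \sin{\left(y \right)} - \frac{3 B^{2} C \cos^{2}{\left(x \right)} \cos{\left(y \right)}}{2} - 3 B C^{2} \cos{\left(x \right)} \cos^{2}{\left(y \right)} - B C \sin{\left(y \right)} \cos{\left(x \right)} - \frac{3 C^{3} \cos^{3}{\left(y \right)}}{2} - C^{2} \sin{\left(y \right)} \cos{\left(y \right)}
This must equal f(x, y) identically; expanded, f = - \frac{81 x^{2} \cos{\left(y \right)}}{2} - 9 x \sin{\left(y \right)} - 54 x \cos{\left(x \right)} \cos{\left(y \right)} - 81 x \cos^{2}{\left(y \right)} - 6 \sin{\left(y \right)} \cos{\left(x \right)} - 9 \sin{\left(y \right)} \cos{\left(y \right)} - 18 \cos^{2}{\left(x \right)} \cos{\left(y \right)} - 54 \cos{\left(x \right)} \cos^{2}{\left(y \right)} - \frac{81 \cos^{3}{\left(y \right)}}{2}.
Matching coefficients of the independent functions:
  [x \sin{\left(y \right)}]:  - A C = -9
  [x \cos^{2}{\left(y \right)}]:  - 3 A C^{2} = -81
  [x^{2} \cos{\left(y \right)}]:  - \frac{3 A^{2} C}{2} = - \frac{81}{2}
  [\sin{\left(y \right)} \cos{\left(x \right)}]:  - B C = -6
  [\sin{\left(y \right)} \cos{\left(y \right)}]:  - C^{2} = -9
  [\cos{\left(x \right)} \cos^{2}{\left(y \right)}]:  - 3 B C^{2} = -54
  [\cos^{2}{\left(x \right)} \cos{\left(y \right)}]:  - \frac{3 B^{2} C}{2} = -18
  [x \cos{\left(x \right)} \cos{\left(y \right)}]:  - 3 A B C = -54
  [\cos^{3}{\left(y \right)}]:  - \frac{3 C^{3}}{2} = - \frac{81}{2}
Solving: A = 3, B = 2, C = 3.
Check against the point condition:
  u(0, 0) = 5  ⟹  B + C = 5  ✓
Hence u(x, y) = 3 x + 2 \cos{\left(x \right)} + 3 \cos{\left(y \right)}.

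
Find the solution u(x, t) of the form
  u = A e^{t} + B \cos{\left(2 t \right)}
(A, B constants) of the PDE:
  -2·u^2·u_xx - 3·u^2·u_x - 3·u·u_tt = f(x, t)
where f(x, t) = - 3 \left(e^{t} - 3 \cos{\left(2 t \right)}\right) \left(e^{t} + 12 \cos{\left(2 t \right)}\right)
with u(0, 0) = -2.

Substitute the ansatz u = A e^{t} + B \cos{\left(2 t \right)} into the left-hand side.
Derivatives of the ansatz:
  u_xx = 0
  u_x = 0
  u_tt = A e^{t} - 4 B \cos{\left(2 t \right)}
Term by term:
  -2·u^2·u_xx = 0
  -3·u^2·u_x = 0
  -3·u·u_tt = - 3 A^{2} e^{2 t} + 9 A B e^{t} \cos{\left(2 t \right)} + 12 B^{2} \cos^{2}{\left(2 t \right)}
So the left-hand side equals
  - 3 A^{2} e^{2 t} + 9 A B e^{t} \cos{\left(2 t \right)} + 12 B^{2} \cos^{2}{\left(2 t \right)}
This must equal f(x, t) identically; expanded, f = - 3 e^{2 t} - 27 e^{t} \cos{\left(2 t \right)} + 108 \cos^{2}{\left(2 t \right)}.
Matching coefficients of the independent functions:
  [e^{t} \cos{\left(2 t \right)}]:  9 A B = -27
  [e^{2 t}]:  - 3 A^{2} = -3
  [\cos^{2}{\left(2 t \right)}]:  12 B^{2} = 108
These equations allow (A, B) = (-1, 3) or (1, -3).
Impose the point condition(s):
  u(0, 0) = -2  ⟹  A + B = -2
Only A = 1, B = -3 satisfies everything.
Hence u(x, t) = e^{t} - 3 \cos{\left(2 t \right)}.

Answer: u(x, t) = e^{t} - 3 \cos{\left(2 t \right)}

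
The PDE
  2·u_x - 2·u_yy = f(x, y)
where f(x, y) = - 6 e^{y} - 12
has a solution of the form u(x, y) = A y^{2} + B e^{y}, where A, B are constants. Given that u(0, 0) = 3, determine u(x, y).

Answer: u(x, y) = 3 y^{2} + 3 e^{y}

Derivation:
Substitute the ansatz u = A y^{2} + B e^{y} into the left-hand side.
Derivatives of the ansatz:
  u_x = 0
  u_yy = 2 A + B e^{y}
Term by term:
  2·u_x = 0
  -2·u_yy = - 4 A - 2 B e^{y}
So the left-hand side equals
  - 4 A - 2 B e^{y}
This must equal f(x, y) = - 6 e^{y} - 12 identically.
Matching coefficients of the independent functions:
  [constant term]:  - 4 A = -12
  [e^{y}]:  - 2 B = -6
Solving: A = 3, B = 3.
Check against the point condition:
  u(0, 0) = 3  ⟹  B = 3  ✓
Hence u(x, y) = 3 y^{2} + 3 e^{y}.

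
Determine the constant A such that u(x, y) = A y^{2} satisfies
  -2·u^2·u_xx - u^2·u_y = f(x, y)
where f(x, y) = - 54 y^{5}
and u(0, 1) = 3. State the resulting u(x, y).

Substitute the ansatz u = A y^{2} into the left-hand side.
Derivatives of the ansatz:
  u_xx = 0
  u_y = 2 A y
Term by term:
  -2·u^2·u_xx = 0
  -u^2·u_y = - 2 A^{3} y^{5}
So the left-hand side equals
  - 2 A^{3} y^{5}
This must equal f(x, y) = - 54 y^{5} identically.
Matching coefficients of the independent functions:
  [y^{5}]:  - 2 A^{3} = -54
Solving: A = 3.
Check against the point condition:
  u(0, 1) = 3  ⟹  A = 3  ✓
Hence u(x, y) = 3 y^{2}.

Answer: u(x, y) = 3 y^{2}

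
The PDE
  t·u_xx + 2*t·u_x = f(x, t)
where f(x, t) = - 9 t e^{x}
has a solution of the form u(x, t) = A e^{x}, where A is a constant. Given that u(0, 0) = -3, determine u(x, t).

Substitute the ansatz u = A e^{x} into the left-hand side.
Derivatives of the ansatz:
  u_xx = A e^{x}
  u_x = A e^{x}
Term by term:
  t·u_xx = A t e^{x}
  2*t·u_x = 2 A t e^{x}
So the left-hand side equals
  3 A t e^{x}
This must equal f(x, t) = - 9 t e^{x} identically.
Matching coefficients of the independent functions:
  [t e^{x}]:  3 A = -9
Solving: A = -3.
Check against the point condition:
  u(0, 0) = -3  ⟹  A = -3  ✓
Hence u(x, t) = - 3 e^{x}.

Answer: u(x, t) = - 3 e^{x}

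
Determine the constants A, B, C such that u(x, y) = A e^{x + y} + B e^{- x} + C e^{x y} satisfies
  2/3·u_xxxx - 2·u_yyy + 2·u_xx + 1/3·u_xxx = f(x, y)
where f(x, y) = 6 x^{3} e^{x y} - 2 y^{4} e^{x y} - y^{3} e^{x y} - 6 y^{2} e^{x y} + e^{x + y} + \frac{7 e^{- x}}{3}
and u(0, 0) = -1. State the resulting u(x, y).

Substitute the ansatz u = A e^{x + y} + B e^{- x} + C e^{x y} into the left-hand side.
Derivatives of the ansatz:
  u_xxxx = A e^{x} e^{y} + B e^{- x} + C y^{4} e^{x y}
  u_yyy = A e^{x} e^{y} + C x^{3} e^{x y}
  u_xx = A e^{x} e^{y} + B e^{- x} + C y^{2} e^{x y}
  u_xxx = A e^{x} e^{y} - B e^{- x} + C y^{3} e^{x y}
Term by term:
  2/3·u_xxxx = \frac{2 A e^{x} e^{y}}{3} + \frac{2 B e^{- x}}{3} + \frac{2 C y^{4} e^{x y}}{3}
  -2·u_yyy = - 2 A e^{x} e^{y} - 2 C x^{3} e^{x y}
  2·u_xx = 2 A e^{x} e^{y} + 2 B e^{- x} + 2 C y^{2} e^{x y}
  1/3·u_xxx = \frac{A e^{x} e^{y}}{3} - \frac{B e^{- x}}{3} + \frac{C y^{3} e^{x y}}{3}
So the left-hand side equals
  A e^{x} e^{y} + \frac{7 B e^{- x}}{3} - 2 C x^{3} e^{x y} + \frac{2 C y^{4} e^{x y}}{3} + \frac{C y^{3} e^{x y}}{3} + 2 C y^{2} e^{x y}
This must equal f(x, y) identically; expanded, f = 6 x^{3} e^{x y} - 2 y^{4} e^{x y} - y^{3} e^{x y} - 6 y^{2} e^{x y} + e^{x} e^{y} + \frac{7 e^{- x}}{3}.
Matching coefficients of the independent functions:
  [x^{3} e^{x y}]:  - 2 C = 6
  [y^{2} e^{x y}]:  2 C = -6
  [y^{3} e^{x y}]:  \frac{C}{3} = -1
  [y^{4} e^{x y}]:  \frac{2 C}{3} = -2
  [e^{x} e^{y}]:  A = 1
  [e^{- x}]:  \frac{7 B}{3} = \frac{7}{3}
Solving: A = 1, B = 1, C = -3.
Check against the point condition:
  u(0, 0) = -1  ⟹  A + B + C = -1  ✓
Hence u(x, y) = - 3 e^{x y} + e^{x + y} + e^{- x}.

Answer: u(x, y) = - 3 e^{x y} + e^{x + y} + e^{- x}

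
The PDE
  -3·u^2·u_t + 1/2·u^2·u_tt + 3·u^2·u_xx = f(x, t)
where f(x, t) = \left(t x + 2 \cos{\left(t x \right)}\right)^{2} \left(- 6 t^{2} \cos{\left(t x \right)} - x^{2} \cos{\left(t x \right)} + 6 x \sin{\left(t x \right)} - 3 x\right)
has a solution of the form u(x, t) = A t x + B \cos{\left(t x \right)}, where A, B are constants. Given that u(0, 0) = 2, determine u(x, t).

Substitute the ansatz u = A t x + B \cos{\left(t x \right)} into the left-hand side.
Derivatives of the ansatz:
  u_t = A x - B x \sin{\left(t x \right)}
  u_tt = - B x^{2} \cos{\left(t x \right)}
  u_xx = - B t^{2} \cos{\left(t x \right)}
Term by term:
  -3·u^2·u_t = - 3 A^{3} t^{2} x^{3} + 3 A^{2} B t^{2} x^{3} \sin{\left(t x \right)} - 6 A^{2} B t x^{2} \cos{\left(t x \right)} + 6 A B^{2} t x^{2} \sin{\left(t x \right)} \cos{\left(t x \right)} - 3 A B^{2} x \cos^{2}{\left(t x \right)} + 3 B^{3} x \sin{\left(t x \right)} \cos^{2}{\left(t x \right)}
  1/2·u^2·u_tt = - \frac{A^{2} B t^{2} x^{4} \cos{\left(t x \right)}}{2} - A B^{2} t x^{3} \cos^{2}{\left(t x \right)} - \frac{B^{3} x^{2} \cos^{3}{\left(t x \right)}}{2}
  3·u^2·u_xx = - 3 A^{2} B t^{4} x^{2} \cos{\left(t x \right)} - 6 A B^{2} t^{3} x \cos^{2}{\left(t x \right)} - 3 B^{3} t^{2} \cos^{3}{\left(t x \right)}
So the left-hand side equals
  - 3 A^{3} t^{2} x^{3} - 3 A^{2} B t^{4} x^{2} \cos{\left(t x \right)} - \frac{A^{2} B t^{2} x^{4} \cos{\left(t x \right)}}{2} + 3 A^{2} B t^{2} x^{3} \sin{\left(t x \right)} - 6 A^{2} B t x^{2} \cos{\left(t x \right)} - 6 A B^{2} t^{3} x \cos^{2}{\left(t x \right)} - A B^{2} t x^{3} \cos^{2}{\left(t x \right)} + 6 A B^{2} t x^{2} \sin{\left(t x \right)} \cos{\left(t x \right)} - 3 A B^{2} x \cos^{2}{\left(t x \right)} - 3 B^{3} t^{2} \cos^{3}{\left(t x \right)} - \frac{B^{3} x^{2} \cos^{3}{\left(t x \right)}}{2} + 3 B^{3} x \sin{\left(t x \right)} \cos^{2}{\left(t x \right)}
This must equal f(x, t) identically; expanded, f = - 6 t^{4} x^{2} \cos{\left(t x \right)} - 24 t^{3} x \cos^{2}{\left(t x \right)} - t^{2} x^{4} \cos{\left(t x \right)} + 6 t^{2} x^{3} \sin{\left(t x \right)} - 3 t^{2} x^{3} - 24 t^{2} \cos^{3}{\left(t x \right)} - 4 t x^{3} \cos^{2}{\left(t x \right)} + 24 t x^{2} \sin{\left(t x \right)} \cos{\left(t x \right)} - 12 t x^{2} \cos{\left(t x \right)} - 4 x^{2} \cos^{3}{\left(t x \right)} + 24 x \sin{\left(t x \right)} \cos^{2}{\left(t x \right)} - 12 x \cos^{2}{\left(t x \right)}.
Matching coefficients of the independent functions:
  [t^{2} x^{3}]:  - 3 A^{3} = -3
  [t^{2} \cos^{3}{\left(t x \right)}]:  - 3 B^{3} = -24
  [x \cos^{2}{\left(t x \right)}]:  - 3 A B^{2} = -12
  [x^{2} \cos^{3}{\left(t x \right)}]:  - \frac{B^{3}}{2} = -4
  [t x^{2} \cos{\left(t x \right)}]:  - 6 A^{2} B = -12
  [t x^{3} \cos^{2}{\left(t x \right)}]:  - A B^{2} = -4
  [t^{2} x^{3} \sin{\left(t x \right)}]:  3 A^{2} B = 6
  [t^{2} x^{4} \cos{\left(t x \right)}]:  - \frac{A^{2} B}{2} = -1
  [t^{3} x \cos^{2}{\left(t x \right)}]:  - 6 A B^{2} = -24
  [t^{4} x^{2} \cos{\left(t x \right)}]:  - 3 A^{2} B = -6
  [x \sin{\left(t x \right)} \cos^{2}{\left(t x \right)}]:  3 B^{3} = 24
  [t x^{2} \sin{\left(t x \right)} \cos{\left(t x \right)}]:  6 A B^{2} = 24
Solving: A = 1, B = 2.
Check against the point condition:
  u(0, 0) = 2  ⟹  B = 2  ✓
Hence u(x, t) = t x + 2 \cos{\left(t x \right)}.

Answer: u(x, t) = t x + 2 \cos{\left(t x \right)}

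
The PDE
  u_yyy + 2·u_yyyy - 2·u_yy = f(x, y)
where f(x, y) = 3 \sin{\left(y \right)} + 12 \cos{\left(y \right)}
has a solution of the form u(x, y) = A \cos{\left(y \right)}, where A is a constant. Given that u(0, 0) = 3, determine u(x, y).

Substitute the ansatz u = A \cos{\left(y \right)} into the left-hand side.
Derivatives of the ansatz:
  u_yyy = A \sin{\left(y \right)}
  u_yyyy = A \cos{\left(y \right)}
  u_yy = - A \cos{\left(y \right)}
Term by term:
  u_yyy = A \sin{\left(y \right)}
  2·u_yyyy = 2 A \cos{\left(y \right)}
  -2·u_yy = 2 A \cos{\left(y \right)}
So the left-hand side equals
  A \sin{\left(y \right)} + 4 A \cos{\left(y \right)}
This must equal f(x, y) = 3 \sin{\left(y \right)} + 12 \cos{\left(y \right)} identically.
Matching coefficients of the independent functions:
  [\sin{\left(y \right)}]:  A = 3
  [\cos{\left(y \right)}]:  4 A = 12
Solving: A = 3.
Check against the point condition:
  u(0, 0) = 3  ⟹  A = 3  ✓
Hence u(x, y) = 3 \cos{\left(y \right)}.

Answer: u(x, y) = 3 \cos{\left(y \right)}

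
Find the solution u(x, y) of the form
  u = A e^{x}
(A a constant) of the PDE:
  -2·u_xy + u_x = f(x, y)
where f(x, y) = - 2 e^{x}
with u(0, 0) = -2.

Substitute the ansatz u = A e^{x} into the left-hand side.
Derivatives of the ansatz:
  u_xy = 0
  u_x = A e^{x}
Term by term:
  -2·u_xy = 0
  u_x = A e^{x}
So the left-hand side equals
  A e^{x}
This must equal f(x, y) = - 2 e^{x} identically.
Matching coefficients of the independent functions:
  [e^{x}]:  A = -2
Solving: A = -2.
Check against the point condition:
  u(0, 0) = -2  ⟹  A = -2  ✓
Hence u(x, y) = - 2 e^{x}.

Answer: u(x, y) = - 2 e^{x}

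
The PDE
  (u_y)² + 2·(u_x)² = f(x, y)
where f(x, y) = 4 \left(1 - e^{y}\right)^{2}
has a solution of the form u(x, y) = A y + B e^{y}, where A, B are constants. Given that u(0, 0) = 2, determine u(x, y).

Answer: u(x, y) = - 2 y + 2 e^{y}

Derivation:
Substitute the ansatz u = A y + B e^{y} into the left-hand side.
Derivatives of the ansatz:
  u_y = A + B e^{y}
  u_x = 0
Term by term:
  (u_y)² = A^{2} + 2 A B e^{y} + B^{2} e^{2 y}
  2·(u_x)² = 0
So the left-hand side equals
  A^{2} + 2 A B e^{y} + B^{2} e^{2 y}
This must equal f(x, y) identically; expanded, f = 4 e^{2 y} - 8 e^{y} + 4.
Matching coefficients of the independent functions:
  [constant term]:  A^{2} = 4
  [e^{y}]:  2 A B = -8
  [e^{2 y}]:  B^{2} = 4
These equations allow (A, B) = (-2, 2) or (2, -2).
Impose the point condition(s):
  u(0, 0) = 2  ⟹  B = 2
Only A = -2, B = 2 satisfies everything.
Hence u(x, y) = - 2 y + 2 e^{y}.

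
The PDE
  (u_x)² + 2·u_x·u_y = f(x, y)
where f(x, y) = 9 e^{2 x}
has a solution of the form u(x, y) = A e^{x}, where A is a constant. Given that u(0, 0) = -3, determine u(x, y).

Substitute the ansatz u = A e^{x} into the left-hand side.
Derivatives of the ansatz:
  u_x = A e^{x}
  u_y = 0
Term by term:
  (u_x)² = A^{2} e^{2 x}
  2·u_x·u_y = 0
So the left-hand side equals
  A^{2} e^{2 x}
This must equal f(x, y) = 9 e^{2 x} identically.
Matching coefficients of the independent functions:
  [e^{2 x}]:  A^{2} = 9
These equations allow (A) = (-3) or (3).
Impose the point condition(s):
  u(0, 0) = -3  ⟹  A = -3
Only A = -3 satisfies everything.
Hence u(x, y) = - 3 e^{x}.

Answer: u(x, y) = - 3 e^{x}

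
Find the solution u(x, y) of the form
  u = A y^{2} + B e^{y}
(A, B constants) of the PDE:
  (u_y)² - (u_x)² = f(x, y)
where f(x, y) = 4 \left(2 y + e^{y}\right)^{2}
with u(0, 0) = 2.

Substitute the ansatz u = A y^{2} + B e^{y} into the left-hand side.
Derivatives of the ansatz:
  u_y = 2 A y + B e^{y}
  u_x = 0
Term by term:
  (u_y)² = 4 A^{2} y^{2} + 4 A B y e^{y} + B^{2} e^{2 y}
  -(u_x)² = 0
So the left-hand side equals
  4 A^{2} y^{2} + 4 A B y e^{y} + B^{2} e^{2 y}
This must equal f(x, y) identically; expanded, f = 16 y^{2} + 16 y e^{y} + 4 e^{2 y}.
Matching coefficients of the independent functions:
  [y^{2}]:  4 A^{2} = 16
  [y e^{y}]:  4 A B = 16
  [e^{2 y}]:  B^{2} = 4
These equations allow (A, B) = (-2, -2) or (2, 2).
Impose the point condition(s):
  u(0, 0) = 2  ⟹  B = 2
Only A = 2, B = 2 satisfies everything.
Hence u(x, y) = 2 y^{2} + 2 e^{y}.

Answer: u(x, y) = 2 y^{2} + 2 e^{y}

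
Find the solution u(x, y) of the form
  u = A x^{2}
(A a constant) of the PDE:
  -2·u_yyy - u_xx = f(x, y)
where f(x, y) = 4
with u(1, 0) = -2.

Substitute the ansatz u = A x^{2} into the left-hand side.
Derivatives of the ansatz:
  u_yyy = 0
  u_xx = 2 A
Term by term:
  -2·u_yyy = 0
  -u_xx = - 2 A
So the left-hand side equals
  - 2 A
This must equal f(x, y) = 4 identically.
Matching coefficients of the independent functions:
  [constant term]:  - 2 A = 4
Solving: A = -2.
Check against the point condition:
  u(1, 0) = -2  ⟹  A = -2  ✓
Hence u(x, y) = - 2 x^{2}.

Answer: u(x, y) = - 2 x^{2}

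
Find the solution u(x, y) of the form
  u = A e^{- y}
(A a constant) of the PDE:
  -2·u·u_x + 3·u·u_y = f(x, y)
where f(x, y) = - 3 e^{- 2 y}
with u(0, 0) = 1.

Substitute the ansatz u = A e^{- y} into the left-hand side.
Derivatives of the ansatz:
  u_x = 0
  u_y = - A e^{- y}
Term by term:
  -2·u·u_x = 0
  3·u·u_y = - 3 A^{2} e^{- 2 y}
So the left-hand side equals
  - 3 A^{2} e^{- 2 y}
This must equal f(x, y) = - 3 e^{- 2 y} identically.
Matching coefficients of the independent functions:
  [e^{- 2 y}]:  - 3 A^{2} = -3
These equations allow (A) = (-1) or (1).
Impose the point condition(s):
  u(0, 0) = 1  ⟹  A = 1
Only A = 1 satisfies everything.
Hence u(x, y) = e^{- y}.

Answer: u(x, y) = e^{- y}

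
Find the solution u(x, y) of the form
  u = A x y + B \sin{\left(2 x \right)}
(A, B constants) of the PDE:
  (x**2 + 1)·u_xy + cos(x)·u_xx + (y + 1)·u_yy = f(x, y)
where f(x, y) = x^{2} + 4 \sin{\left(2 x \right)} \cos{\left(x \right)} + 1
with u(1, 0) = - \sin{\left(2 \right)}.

Answer: u(x, y) = x y - \sin{\left(2 x \right)}

Derivation:
Substitute the ansatz u = A x y + B \sin{\left(2 x \right)} into the left-hand side.
Derivatives of the ansatz:
  u_xy = A
  u_xx = - 4 B \sin{\left(2 x \right)}
  u_yy = 0
Term by term:
  (x**2 + 1)·u_xy = A x^{2} + A
  cos(x)·u_xx = - 4 B \sin{\left(2 x \right)} \cos{\left(x \right)}
  (y + 1)·u_yy = 0
So the left-hand side equals
  A x^{2} + A - 4 B \sin{\left(2 x \right)} \cos{\left(x \right)}
This must equal f(x, y) = x^{2} + 4 \sin{\left(2 x \right)} \cos{\left(x \right)} + 1 identically.
Matching coefficients of the independent functions:
  [constant term, x^{2}]:  A = 1
  [\sin{\left(2 x \right)} \cos{\left(x \right)}]:  - 4 B = 4
Solving: A = 1, B = -1.
Check against the point condition:
  u(1, 0) = - \sin{\left(2 \right)}  ⟹  B \sin{\left(2 \right)} = - \sin{\left(2 \right)}  ✓
Hence u(x, y) = x y - \sin{\left(2 x \right)}.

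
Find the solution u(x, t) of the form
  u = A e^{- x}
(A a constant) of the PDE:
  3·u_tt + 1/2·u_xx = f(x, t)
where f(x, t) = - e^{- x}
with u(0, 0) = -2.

Answer: u(x, t) = - 2 e^{- x}

Derivation:
Substitute the ansatz u = A e^{- x} into the left-hand side.
Derivatives of the ansatz:
  u_tt = 0
  u_xx = A e^{- x}
Term by term:
  3·u_tt = 0
  1/2·u_xx = \frac{A e^{- x}}{2}
So the left-hand side equals
  \frac{A e^{- x}}{2}
This must equal f(x, t) = - e^{- x} identically.
Matching coefficients of the independent functions:
  [e^{- x}]:  \frac{A}{2} = -1
Solving: A = -2.
Check against the point condition:
  u(0, 0) = -2  ⟹  A = -2  ✓
Hence u(x, t) = - 2 e^{- x}.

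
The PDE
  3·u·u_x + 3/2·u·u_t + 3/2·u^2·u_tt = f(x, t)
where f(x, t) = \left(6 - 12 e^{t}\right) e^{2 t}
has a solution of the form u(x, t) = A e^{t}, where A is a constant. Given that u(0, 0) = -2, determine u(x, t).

Substitute the ansatz u = A e^{t} into the left-hand side.
Derivatives of the ansatz:
  u_x = 0
  u_t = A e^{t}
  u_tt = A e^{t}
Term by term:
  3·u·u_x = 0
  3/2·u·u_t = \frac{3 A^{2} e^{2 t}}{2}
  3/2·u^2·u_tt = \frac{3 A^{3} e^{3 t}}{2}
So the left-hand side equals
  \frac{3 A^{3} e^{3 t}}{2} + \frac{3 A^{2} e^{2 t}}{2}
This must equal f(x, t) identically; expanded, f = - 12 e^{3 t} + 6 e^{2 t}.
Matching coefficients of the independent functions:
  [e^{2 t}]:  \frac{3 A^{2}}{2} = 6
  [e^{3 t}]:  \frac{3 A^{3}}{2} = -12
Solving: A = -2.
Check against the point condition:
  u(0, 0) = -2  ⟹  A = -2  ✓
Hence u(x, t) = - 2 e^{t}.

Answer: u(x, t) = - 2 e^{t}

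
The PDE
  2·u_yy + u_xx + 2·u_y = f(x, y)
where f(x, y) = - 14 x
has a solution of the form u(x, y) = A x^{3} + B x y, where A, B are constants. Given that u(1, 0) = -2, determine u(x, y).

Answer: u(x, y) = - 2 x^{3} - x y

Derivation:
Substitute the ansatz u = A x^{3} + B x y into the left-hand side.
Derivatives of the ansatz:
  u_yy = 0
  u_xx = 6 A x
  u_y = B x
Term by term:
  2·u_yy = 0
  u_xx = 6 A x
  2·u_y = 2 B x
So the left-hand side equals
  6 A x + 2 B x
This must equal f(x, y) = - 14 x identically.
Matching coefficients of the independent functions:
  [x]:  6 A + 2 B = -14
These equations do not fix every constant; impose the point condition(s):
  u(1, 0) = -2  ⟹  A = -2
Solving the combined system: A = -2, B = -1.
Hence u(x, y) = - 2 x^{3} - x y.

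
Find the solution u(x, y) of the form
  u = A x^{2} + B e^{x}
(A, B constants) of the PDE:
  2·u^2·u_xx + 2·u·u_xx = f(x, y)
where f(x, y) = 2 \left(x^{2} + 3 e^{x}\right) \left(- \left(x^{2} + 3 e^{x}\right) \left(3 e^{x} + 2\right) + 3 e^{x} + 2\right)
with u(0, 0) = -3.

Substitute the ansatz u = A x^{2} + B e^{x} into the left-hand side.
Derivatives of the ansatz:
  u_xx = 2 A + B e^{x}
Term by term:
  2·u^2·u_xx = 4 A^{3} x^{4} + 2 A^{2} B x^{4} e^{x} + 8 A^{2} B x^{2} e^{x} + 4 A B^{2} x^{2} e^{2 x} + 4 A B^{2} e^{2 x} + 2 B^{3} e^{3 x}
  2·u·u_xx = 4 A^{2} x^{2} + 2 A B x^{2} e^{x} + 4 A B e^{x} + 2 B^{2} e^{2 x}
So the left-hand side equals
  4 A^{3} x^{4} + 2 A^{2} B x^{4} e^{x} + 8 A^{2} B x^{2} e^{x} + 4 A^{2} x^{2} + 4 A B^{2} x^{2} e^{2 x} + 4 A B^{2} e^{2 x} + 2 A B x^{2} e^{x} + 4 A B e^{x} + 2 B^{3} e^{3 x} + 2 B^{2} e^{2 x}
This must equal f(x, y) identically; expanded, f = - 6 x^{4} e^{x} - 4 x^{4} - 36 x^{2} e^{2 x} - 18 x^{2} e^{x} + 4 x^{2} - 54 e^{3 x} - 18 e^{2 x} + 12 e^{x}.
Matching coefficients of the independent functions:
  [x^{2}]:  4 A^{2} = 4
  [x^{4}]:  4 A^{3} = -4
  [x^{2} e^{x}]:  8 A^{2} B + 2 A B = -18
  [x^{2} e^{2 x}]:  4 A B^{2} = -36
  [x^{4} e^{x}]:  2 A^{2} B = -6
  [e^{x}]:  4 A B = 12
  [e^{2 x}]:  4 A B^{2} + 2 B^{2} = -18
  [e^{3 x}]:  2 B^{3} = -54
Solving: A = -1, B = -3.
Check against the point condition:
  u(0, 0) = -3  ⟹  B = -3  ✓
Hence u(x, y) = - x^{2} - 3 e^{x}.

Answer: u(x, y) = - x^{2} - 3 e^{x}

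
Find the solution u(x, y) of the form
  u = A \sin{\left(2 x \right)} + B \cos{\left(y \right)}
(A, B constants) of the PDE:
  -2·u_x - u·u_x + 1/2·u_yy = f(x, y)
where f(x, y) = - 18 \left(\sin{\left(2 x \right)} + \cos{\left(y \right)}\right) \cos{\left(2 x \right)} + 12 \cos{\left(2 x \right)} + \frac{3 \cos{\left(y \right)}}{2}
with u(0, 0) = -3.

Substitute the ansatz u = A \sin{\left(2 x \right)} + B \cos{\left(y \right)} into the left-hand side.
Derivatives of the ansatz:
  u_x = 2 A \cos{\left(2 x \right)}
  u_yy = - B \cos{\left(y \right)}
Term by term:
  -2·u_x = - 4 A \cos{\left(2 x \right)}
  -u·u_x = - 2 A^{2} \sin{\left(2 x \right)} \cos{\left(2 x \right)} - 2 A B \cos{\left(2 x \right)} \cos{\left(y \right)}
  1/2·u_yy = - \frac{B \cos{\left(y \right)}}{2}
So the left-hand side equals
  - 2 A^{2} \sin{\left(2 x \right)} \cos{\left(2 x \right)} - 2 A B \cos{\left(2 x \right)} \cos{\left(y \right)} - 4 A \cos{\left(2 x \right)} - \frac{B \cos{\left(y \right)}}{2}
This must equal f(x, y) identically; expanded, f = - 18 \sin{\left(2 x \right)} \cos{\left(2 x \right)} - 18 \cos{\left(2 x \right)} \cos{\left(y \right)} + 12 \cos{\left(2 x \right)} + \frac{3 \cos{\left(y \right)}}{2}.
Matching coefficients of the independent functions:
  [\sin{\left(2 x \right)} \cos{\left(2 x \right)}]:  - 2 A^{2} = -18
  [\cos{\left(2 x \right)} \cos{\left(y \right)}]:  - 2 A B = -18
  [\cos{\left(2 x \right)}]:  - 4 A = 12
  [\cos{\left(y \right)}]:  - \frac{B}{2} = \frac{3}{2}
Solving: A = -3, B = -3.
Check against the point condition:
  u(0, 0) = -3  ⟹  B = -3  ✓
Hence u(x, y) = - 3 \sin{\left(2 x \right)} - 3 \cos{\left(y \right)}.

Answer: u(x, y) = - 3 \sin{\left(2 x \right)} - 3 \cos{\left(y \right)}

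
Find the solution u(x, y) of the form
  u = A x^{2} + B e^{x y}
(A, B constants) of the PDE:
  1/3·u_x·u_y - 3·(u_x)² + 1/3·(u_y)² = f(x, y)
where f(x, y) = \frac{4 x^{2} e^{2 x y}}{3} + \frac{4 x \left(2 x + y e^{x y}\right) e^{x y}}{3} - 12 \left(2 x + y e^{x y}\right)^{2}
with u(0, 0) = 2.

Substitute the ansatz u = A x^{2} + B e^{x y} into the left-hand side.
Derivatives of the ansatz:
  u_x = 2 A x + B y e^{x y}
  u_y = B x e^{x y}
Term by term:
  1/3·u_x·u_y = \frac{2 A B x^{2} e^{x y}}{3} + \frac{B^{2} x y e^{2 x y}}{3}
  -3·(u_x)² = - 12 A^{2} x^{2} - 12 A B x y e^{x y} - 3 B^{2} y^{2} e^{2 x y}
  1/3·(u_y)² = \frac{B^{2} x^{2} e^{2 x y}}{3}
So the left-hand side equals
  - 12 A^{2} x^{2} + \frac{2 A B x^{2} e^{x y}}{3} - 12 A B x y e^{x y} + \frac{B^{2} x^{2} e^{2 x y}}{3} + \frac{B^{2} x y e^{2 x y}}{3} - 3 B^{2} y^{2} e^{2 x y}
This must equal f(x, y) identically; expanded, f = \frac{4 x^{2} e^{2 x y}}{3} + \frac{8 x^{2} e^{x y}}{3} - 48 x^{2} + \frac{4 x y e^{2 x y}}{3} - 48 x y e^{x y} - 12 y^{2} e^{2 x y}.
Matching coefficients of the independent functions:
  [x^{2}]:  - 12 A^{2} = -48
  [x^{2} e^{x y}]:  \frac{2 A B}{3} = \frac{8}{3}
  [x^{2} e^{2 x y}, x y e^{2 x y}]:  \frac{B^{2}}{3} = \frac{4}{3}
  [y^{2} e^{2 x y}]:  - 3 B^{2} = -12
  [x y e^{x y}]:  - 12 A B = -48
These equations allow (A, B) = (-2, -2) or (2, 2).
Impose the point condition(s):
  u(0, 0) = 2  ⟹  B = 2
Only A = 2, B = 2 satisfies everything.
Hence u(x, y) = 2 x^{2} + 2 e^{x y}.

Answer: u(x, y) = 2 x^{2} + 2 e^{x y}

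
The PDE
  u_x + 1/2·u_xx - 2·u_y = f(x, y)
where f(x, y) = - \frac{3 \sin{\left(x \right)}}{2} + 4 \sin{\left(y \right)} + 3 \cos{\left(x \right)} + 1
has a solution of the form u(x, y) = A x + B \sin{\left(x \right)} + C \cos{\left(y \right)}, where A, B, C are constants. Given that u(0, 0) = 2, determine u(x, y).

Answer: u(x, y) = x + 3 \sin{\left(x \right)} + 2 \cos{\left(y \right)}

Derivation:
Substitute the ansatz u = A x + B \sin{\left(x \right)} + C \cos{\left(y \right)} into the left-hand side.
Derivatives of the ansatz:
  u_x = A + B \cos{\left(x \right)}
  u_xx = - B \sin{\left(x \right)}
  u_y = - C \sin{\left(y \right)}
Term by term:
  u_x = A + B \cos{\left(x \right)}
  1/2·u_xx = - \frac{B \sin{\left(x \right)}}{2}
  -2·u_y = 2 C \sin{\left(y \right)}
So the left-hand side equals
  A - \frac{B \sin{\left(x \right)}}{2} + B \cos{\left(x \right)} + 2 C \sin{\left(y \right)}
This must equal f(x, y) = - \frac{3 \sin{\left(x \right)}}{2} + 4 \sin{\left(y \right)} + 3 \cos{\left(x \right)} + 1 identically.
Matching coefficients of the independent functions:
  [constant term]:  A = 1
  [\sin{\left(x \right)}]:  - \frac{B}{2} = - \frac{3}{2}
  [\sin{\left(y \right)}]:  2 C = 4
  [\cos{\left(x \right)}]:  B = 3
Solving: A = 1, B = 3, C = 2.
Check against the point condition:
  u(0, 0) = 2  ⟹  C = 2  ✓
Hence u(x, y) = x + 3 \sin{\left(x \right)} + 2 \cos{\left(y \right)}.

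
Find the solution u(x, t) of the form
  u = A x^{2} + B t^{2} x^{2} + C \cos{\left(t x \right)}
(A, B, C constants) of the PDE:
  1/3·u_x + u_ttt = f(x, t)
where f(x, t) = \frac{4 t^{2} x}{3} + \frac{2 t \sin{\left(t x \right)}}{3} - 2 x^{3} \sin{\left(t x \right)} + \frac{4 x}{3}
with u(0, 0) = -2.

Substitute the ansatz u = A x^{2} + B t^{2} x^{2} + C \cos{\left(t x \right)} into the left-hand side.
Derivatives of the ansatz:
  u_x = 2 A x + 2 B t^{2} x - C t \sin{\left(t x \right)}
  u_ttt = C x^{3} \sin{\left(t x \right)}
Term by term:
  1/3·u_x = \frac{2 A x}{3} + \frac{2 B t^{2} x}{3} - \frac{C t \sin{\left(t x \right)}}{3}
  u_ttt = C x^{3} \sin{\left(t x \right)}
So the left-hand side equals
  \frac{2 A x}{3} + \frac{2 B t^{2} x}{3} - \frac{C t \sin{\left(t x \right)}}{3} + C x^{3} \sin{\left(t x \right)}
This must equal f(x, t) = \frac{4 t^{2} x}{3} + \frac{2 t \sin{\left(t x \right)}}{3} - 2 x^{3} \sin{\left(t x \right)} + \frac{4 x}{3} identically.
Matching coefficients of the independent functions:
  [x]:  \frac{2 A}{3} = \frac{4}{3}
  [t \sin{\left(t x \right)}]:  - \frac{C}{3} = \frac{2}{3}
  [t^{2} x]:  \frac{2 B}{3} = \frac{4}{3}
  [x^{3} \sin{\left(t x \right)}]:  C = -2
Solving: A = 2, B = 2, C = -2.
Check against the point condition:
  u(0, 0) = -2  ⟹  C = -2  ✓
Hence u(x, t) = 2 t^{2} x^{2} + 2 x^{2} - 2 \cos{\left(t x \right)}.

Answer: u(x, t) = 2 t^{2} x^{2} + 2 x^{2} - 2 \cos{\left(t x \right)}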